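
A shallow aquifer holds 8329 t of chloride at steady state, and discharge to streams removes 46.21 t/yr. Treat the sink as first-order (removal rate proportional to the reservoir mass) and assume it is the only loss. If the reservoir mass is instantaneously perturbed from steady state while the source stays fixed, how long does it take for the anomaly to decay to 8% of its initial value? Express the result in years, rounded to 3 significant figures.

455 yr

For a linear reservoir the anomaly decays as exp(−t/τ) with τ = M/F = 8329/46.21 = 180.2 yr.
exp(−t/τ) = 0.08 ⇒ t = −τ ln(0.08) = 180.2 × 2.526 = 455.2 yr.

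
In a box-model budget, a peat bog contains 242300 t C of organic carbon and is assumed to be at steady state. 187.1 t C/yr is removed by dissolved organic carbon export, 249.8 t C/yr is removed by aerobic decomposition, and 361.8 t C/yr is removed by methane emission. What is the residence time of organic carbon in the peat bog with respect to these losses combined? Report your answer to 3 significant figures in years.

303 yr

Total removal = 187.1 + 249.8 + 361.8 = 798.70 t C/yr.
τ = M / ΣF_out = 242300 / 798.70 = 303.4 yr.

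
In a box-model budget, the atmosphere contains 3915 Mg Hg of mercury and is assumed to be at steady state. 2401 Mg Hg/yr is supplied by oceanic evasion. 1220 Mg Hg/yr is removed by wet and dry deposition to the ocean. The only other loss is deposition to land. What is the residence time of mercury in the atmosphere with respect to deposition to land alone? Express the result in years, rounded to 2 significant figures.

At steady state ΣF_in = ΣF_out.
ΣF_in = 2401.0 Mg Hg/yr.
Deposition to land flux = ΣF_in − (1220) = 2401.0 − 1220 = 1181 Mg Hg/yr.
τ = M / F = 3915 / 1181 = 3.315 yr.

3.3 yr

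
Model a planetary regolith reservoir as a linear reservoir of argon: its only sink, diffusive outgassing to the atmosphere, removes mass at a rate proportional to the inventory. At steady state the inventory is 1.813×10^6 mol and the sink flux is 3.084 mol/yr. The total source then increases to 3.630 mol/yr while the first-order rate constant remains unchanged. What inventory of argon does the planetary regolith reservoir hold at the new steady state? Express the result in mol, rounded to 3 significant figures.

2.13×10^6 mol

Rate constant k = F/M = 3.084 / 1.813×10^6 = 1.701×10^-6 yr⁻¹.
At the new steady state, source = k·M_new ⇒ M_new = 3.630 / 1.701×10^-6 = 2.134×10^6 mol.
(Equivalently M_new = M × F_new/F_old = 1.813×10^6 × 3.630/3.084.)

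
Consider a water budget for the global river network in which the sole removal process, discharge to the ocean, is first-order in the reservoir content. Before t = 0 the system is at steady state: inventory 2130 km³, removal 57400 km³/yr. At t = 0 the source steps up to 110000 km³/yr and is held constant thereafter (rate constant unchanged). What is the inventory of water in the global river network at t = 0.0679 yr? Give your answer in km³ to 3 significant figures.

Residence time τ = M₀/F₀ = 0.03711 yr. The eventual steady state is M_∞ = M₀·(F₁/F₀) = 2130 × 110000/57400 = 4081.9 km³.
The anomaly ΔM(t) = M(t) − M_∞ decays as ΔM₀·e^(−t/τ) with ΔM₀ = 2130 − 4081.9 = −1952 km³.
At t = 0.0679 yr, e^(−t/τ) = e^(−1.830) = 0.1604, so ΔM = −313.2 km³ and M = 4081.9 − 313.2 = 3768.7 km³.

3770 km³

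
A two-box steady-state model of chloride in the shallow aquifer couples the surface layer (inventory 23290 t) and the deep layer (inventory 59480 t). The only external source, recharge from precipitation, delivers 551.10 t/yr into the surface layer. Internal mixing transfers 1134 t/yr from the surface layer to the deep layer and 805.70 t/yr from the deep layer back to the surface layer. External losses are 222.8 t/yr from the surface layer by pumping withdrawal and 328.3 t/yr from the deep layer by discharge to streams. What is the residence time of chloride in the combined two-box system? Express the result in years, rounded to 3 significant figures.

150 yr

Residence time in the combined system uses the total inventory and the total *external* removal — internal exchanges between the two boxes cancel.
M_total = 23290 + 59480 = 82770 t.
ΣF_external_out = 222.8 + 328.3 = 551.10 t/yr.
τ = M_total / ΣF_ext = 82770 / 551.10 = 150.2 yr.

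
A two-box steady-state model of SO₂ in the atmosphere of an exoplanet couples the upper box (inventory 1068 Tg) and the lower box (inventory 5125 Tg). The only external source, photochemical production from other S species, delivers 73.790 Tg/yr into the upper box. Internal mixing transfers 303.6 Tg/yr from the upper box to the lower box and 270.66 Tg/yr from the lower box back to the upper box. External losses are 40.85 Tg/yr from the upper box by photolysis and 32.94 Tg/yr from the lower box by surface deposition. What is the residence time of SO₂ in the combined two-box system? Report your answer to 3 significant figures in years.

83.9 yr

For the system as a whole, the A↔B exchange is internal and contributes nothing to the throughput; only the external sinks remove mass.
M_total = 1068 + 5125 = 6193.0 Tg.
ΣF_external_out = 40.85 + 32.94 = 73.790 Tg/yr.
τ = M_total / ΣF_ext = 6193.0 / 73.790 = 83.93 yr.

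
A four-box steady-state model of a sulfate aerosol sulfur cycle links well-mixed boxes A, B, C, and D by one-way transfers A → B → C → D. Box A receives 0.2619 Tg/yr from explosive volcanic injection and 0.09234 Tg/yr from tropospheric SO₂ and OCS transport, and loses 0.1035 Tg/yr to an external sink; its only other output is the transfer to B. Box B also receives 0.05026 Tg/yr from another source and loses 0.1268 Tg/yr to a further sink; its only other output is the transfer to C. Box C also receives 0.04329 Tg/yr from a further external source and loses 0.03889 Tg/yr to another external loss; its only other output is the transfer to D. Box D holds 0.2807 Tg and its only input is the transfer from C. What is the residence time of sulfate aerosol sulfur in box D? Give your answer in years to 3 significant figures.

1.57 yr

Box A: F(A→B) = (0.2619 + 0.09234) − 0.1035 = 0.25074 Tg/yr.
Box B: F(B→C) = (0.25074 + 0.05026) − 0.1268 = 0.17420 Tg/yr.
Box C: F(C→D) = (0.17420 + 0.04329) − 0.03889 = 0.17860 Tg/yr.
Box D throughput = its input = 0.17860 Tg/yr; τ = 0.2807 / 0.17860 = 1.572 yr.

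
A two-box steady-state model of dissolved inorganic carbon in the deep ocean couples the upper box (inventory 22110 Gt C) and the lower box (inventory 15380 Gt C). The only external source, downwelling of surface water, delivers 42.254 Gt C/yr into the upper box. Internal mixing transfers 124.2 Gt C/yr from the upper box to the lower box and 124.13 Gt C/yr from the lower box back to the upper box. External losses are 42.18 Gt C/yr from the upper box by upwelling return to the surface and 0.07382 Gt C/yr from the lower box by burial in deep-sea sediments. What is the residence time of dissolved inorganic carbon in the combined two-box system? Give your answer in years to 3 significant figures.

Treat the two boxes together as one reservoir: the mixing fluxes between them are internal recycling, so τ = ΣM / Σ(external losses).
M_total = 22110 + 15380 = 37490 Gt C.
ΣF_external_out = 42.18 + 0.07382 = 42.254 Gt C/yr.
τ = M_total / ΣF_ext = 37490 / 42.254 = 887.3 yr.

887 yr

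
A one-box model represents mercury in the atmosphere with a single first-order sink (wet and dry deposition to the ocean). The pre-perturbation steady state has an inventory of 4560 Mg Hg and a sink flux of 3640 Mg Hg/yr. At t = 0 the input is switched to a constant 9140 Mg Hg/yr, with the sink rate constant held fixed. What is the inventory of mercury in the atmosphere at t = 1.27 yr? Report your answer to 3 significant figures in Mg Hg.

8950 Mg Hg

τ = M₀/F₀ = 4560/3640 = 1.253 yr; rate constant k = 1/τ.
New steady state M_∞ = F₁/k = F₁·τ = 9140 × 1.253 = 11450 Mg Hg.
M(t) = M_∞ + (M₀ − M_∞)·e^(−t/τ); t/τ = 1.27/1.253 = 1.014, so e^(−t/τ) = 0.3628.
M(t) = 11450 − 6890 × 0.3628 = 8950.0 Mg Hg.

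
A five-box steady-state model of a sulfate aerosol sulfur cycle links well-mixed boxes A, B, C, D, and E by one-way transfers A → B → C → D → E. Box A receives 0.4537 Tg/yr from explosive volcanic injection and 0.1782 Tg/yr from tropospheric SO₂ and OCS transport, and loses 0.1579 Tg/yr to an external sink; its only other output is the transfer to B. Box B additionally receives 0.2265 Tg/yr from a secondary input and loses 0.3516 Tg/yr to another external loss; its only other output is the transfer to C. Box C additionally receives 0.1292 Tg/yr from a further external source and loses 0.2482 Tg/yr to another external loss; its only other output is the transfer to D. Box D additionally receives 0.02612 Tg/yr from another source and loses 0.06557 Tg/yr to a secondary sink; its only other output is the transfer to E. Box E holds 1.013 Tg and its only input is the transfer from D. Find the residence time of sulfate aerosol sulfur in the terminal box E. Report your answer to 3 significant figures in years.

5.32 yr

Box A: F(A→B) = (0.4537 + 0.1782) − 0.1579 = 0.47400 Tg/yr.
Box B: F(B→C) = (0.47400 + 0.2265) − 0.3516 = 0.34890 Tg/yr.
Box C: F(C→D) = (0.34890 + 0.1292) − 0.2482 = 0.22990 Tg/yr.
Box D: F(D→E) = (0.22990 + 0.02612) − 0.06557 = 0.19045 Tg/yr.
Box E throughput = its input = 0.19045 Tg/yr; τ = 1.013 / 0.19045 = 5.319 yr.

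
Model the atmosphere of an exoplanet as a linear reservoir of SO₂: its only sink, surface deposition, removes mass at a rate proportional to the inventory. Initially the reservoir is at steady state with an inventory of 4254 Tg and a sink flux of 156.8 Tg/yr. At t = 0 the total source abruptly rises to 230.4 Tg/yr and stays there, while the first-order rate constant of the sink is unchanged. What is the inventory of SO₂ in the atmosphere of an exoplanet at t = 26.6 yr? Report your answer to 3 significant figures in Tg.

5500 Tg

The sink rate constant is k = F₀/M₀ = 156.8/4254 = 0.03686 yr⁻¹.
Solving dM/dt = F₁ − kM with M(0) = M₀ gives M(t) = F₁/k + (M₀ − F₁/k)·e^(−kt).
F₁/k = 230.4/0.03686 = 6250.8 Tg; kt = 0.03686 × 26.6 = 0.9805, e^(−kt) = 0.3751.
M(26.6) = 6250.8 + (4254 − 6250.8) × 0.3751 = 6250.8 − 749.1 = 5501.7 Tg.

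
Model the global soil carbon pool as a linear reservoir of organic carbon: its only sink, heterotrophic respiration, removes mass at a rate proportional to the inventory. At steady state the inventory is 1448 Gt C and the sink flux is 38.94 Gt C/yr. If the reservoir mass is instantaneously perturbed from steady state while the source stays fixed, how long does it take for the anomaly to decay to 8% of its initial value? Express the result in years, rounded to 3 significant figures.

93.9 yr

For a linear reservoir the anomaly decays as exp(−t/τ) with τ = M/F = 1448/38.94 = 37.19 yr.
exp(−t/τ) = 0.08 ⇒ t = −τ ln(0.08) = 37.19 × 2.526 = 93.92 yr.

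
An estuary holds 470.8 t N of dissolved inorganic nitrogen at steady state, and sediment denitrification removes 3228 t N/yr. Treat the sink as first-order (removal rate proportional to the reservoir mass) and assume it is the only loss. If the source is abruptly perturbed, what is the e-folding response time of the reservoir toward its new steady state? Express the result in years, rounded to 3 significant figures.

0.146 yr

For a linear reservoir the response time equals the residence time τ = M/F.
τ = 470.8 / 3228 = 0.1458 yr.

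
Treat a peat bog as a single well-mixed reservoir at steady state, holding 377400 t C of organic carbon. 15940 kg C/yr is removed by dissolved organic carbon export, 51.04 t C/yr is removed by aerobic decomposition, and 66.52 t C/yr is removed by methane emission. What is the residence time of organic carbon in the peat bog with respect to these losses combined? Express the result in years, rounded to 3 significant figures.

2830 yr

Convert the dissolved organic carbon export flux: 15940 kg C/yr = 15.94 t C/yr.
Total removal = 15.94 + 51.04 + 66.52 = 133.50 t C/yr.
τ = M / ΣF_out = 377400 / 133.50 = 2827 yr.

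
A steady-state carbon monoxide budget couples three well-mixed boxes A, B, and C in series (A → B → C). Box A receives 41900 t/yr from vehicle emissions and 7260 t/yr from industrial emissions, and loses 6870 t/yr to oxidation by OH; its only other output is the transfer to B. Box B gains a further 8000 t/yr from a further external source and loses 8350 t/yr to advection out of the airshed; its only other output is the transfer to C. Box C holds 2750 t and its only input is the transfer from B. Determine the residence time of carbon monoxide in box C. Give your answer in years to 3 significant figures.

Box A: F(A→B) = (41900 + 7260) − 6870 = 42290 t/yr.
Box B: F(B→C) = (42290 + 8000) − 8350 = 41940 t/yr.
Box C throughput = its input = 41940 t/yr; τ = 2750 / 41940 = 0.06557 yr.

0.0656 yr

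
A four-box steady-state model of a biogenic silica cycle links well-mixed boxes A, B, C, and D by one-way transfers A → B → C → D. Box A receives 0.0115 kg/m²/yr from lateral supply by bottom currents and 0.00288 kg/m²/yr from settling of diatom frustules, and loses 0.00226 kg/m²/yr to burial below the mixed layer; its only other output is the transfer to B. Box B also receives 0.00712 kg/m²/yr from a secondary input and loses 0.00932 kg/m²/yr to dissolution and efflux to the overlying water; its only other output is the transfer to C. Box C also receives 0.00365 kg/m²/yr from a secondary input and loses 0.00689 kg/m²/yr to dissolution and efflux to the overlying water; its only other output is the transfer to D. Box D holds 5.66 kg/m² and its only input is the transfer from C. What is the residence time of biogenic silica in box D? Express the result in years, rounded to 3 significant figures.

847 yr

Box A: F(A→B) = (0.0115 + 0.00288) − 0.00226 = 0.012120 kg/m²/yr.
Box B: F(B→C) = (0.012120 + 0.00712) − 0.00932 = 0.0099200 kg/m²/yr.
Box C: F(C→D) = (0.0099200 + 0.00365) − 0.00689 = 0.0066800 kg/m²/yr.
Box D throughput = its input = 0.0066800 kg/m²/yr; τ = 5.66 / 0.0066800 = 847.3 yr.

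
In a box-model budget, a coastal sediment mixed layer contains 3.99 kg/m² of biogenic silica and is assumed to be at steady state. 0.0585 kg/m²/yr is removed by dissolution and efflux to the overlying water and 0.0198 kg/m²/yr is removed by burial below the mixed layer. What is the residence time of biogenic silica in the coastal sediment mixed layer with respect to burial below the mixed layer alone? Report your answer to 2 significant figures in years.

200 yr

Residence time with respect to a single sink: τ = M / F_sink.
τ = 3.99 / 0.0198 = 201.5 yr.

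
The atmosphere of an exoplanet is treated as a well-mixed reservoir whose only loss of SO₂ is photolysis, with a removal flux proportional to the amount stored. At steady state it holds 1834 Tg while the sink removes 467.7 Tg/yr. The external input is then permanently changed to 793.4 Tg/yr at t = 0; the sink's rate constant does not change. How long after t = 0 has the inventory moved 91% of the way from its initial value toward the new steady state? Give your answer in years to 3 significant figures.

τ = M₀/F₀ = 1834/467.7 = 3.921 yr.
The remaining gap fraction is e^(−t/τ); 91% covered ⇒ e^(−t/τ) = 0.0900.
t = −τ ln(0.0900) = 3.921 × 2.408 = 9.442 yr.

9.44 yr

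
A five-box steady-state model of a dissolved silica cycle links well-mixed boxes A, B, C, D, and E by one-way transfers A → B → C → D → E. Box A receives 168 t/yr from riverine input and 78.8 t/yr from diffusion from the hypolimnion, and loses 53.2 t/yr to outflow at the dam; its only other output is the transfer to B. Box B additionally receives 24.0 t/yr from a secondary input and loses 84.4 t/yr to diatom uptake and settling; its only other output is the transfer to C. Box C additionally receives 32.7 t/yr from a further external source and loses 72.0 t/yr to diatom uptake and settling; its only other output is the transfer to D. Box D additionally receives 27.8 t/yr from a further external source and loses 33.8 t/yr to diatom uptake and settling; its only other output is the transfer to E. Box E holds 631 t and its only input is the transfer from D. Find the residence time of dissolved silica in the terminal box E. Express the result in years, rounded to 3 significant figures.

7.18 yr

Box A: F(A→B) = (168 + 78.8) − 53.2 = 193.60 t/yr.
Box B: F(B→C) = (193.60 + 24.0) − 84.4 = 133.20 t/yr.
Box C: F(C→D) = (133.20 + 32.7) − 72.0 = 93.900 t/yr.
Box D: F(D→E) = (93.900 + 27.8) − 33.8 = 87.900 t/yr.
Box E throughput = its input = 87.900 t/yr; τ = 631 / 87.900 = 7.179 yr.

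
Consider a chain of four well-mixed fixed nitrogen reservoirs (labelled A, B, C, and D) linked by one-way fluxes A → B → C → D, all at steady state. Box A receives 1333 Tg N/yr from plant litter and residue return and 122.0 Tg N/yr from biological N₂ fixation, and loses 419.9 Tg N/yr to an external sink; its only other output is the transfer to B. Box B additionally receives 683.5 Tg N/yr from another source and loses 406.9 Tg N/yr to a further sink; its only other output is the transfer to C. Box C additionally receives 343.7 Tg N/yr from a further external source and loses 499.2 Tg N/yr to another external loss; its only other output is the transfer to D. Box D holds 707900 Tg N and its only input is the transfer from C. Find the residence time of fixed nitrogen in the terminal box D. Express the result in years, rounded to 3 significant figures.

612 yr

Box A: F(A→B) = (1333 + 122.0) − 419.9 = 1035.1 Tg N/yr.
Box B: F(B→C) = (1035.1 + 683.5) − 406.9 = 1311.7 Tg N/yr.
Box C: F(C→D) = (1311.7 + 343.7) − 499.2 = 1156.2 Tg N/yr.
Box D throughput = its input = 1156.2 Tg N/yr; τ = 707900 / 1156.2 = 612.3 yr.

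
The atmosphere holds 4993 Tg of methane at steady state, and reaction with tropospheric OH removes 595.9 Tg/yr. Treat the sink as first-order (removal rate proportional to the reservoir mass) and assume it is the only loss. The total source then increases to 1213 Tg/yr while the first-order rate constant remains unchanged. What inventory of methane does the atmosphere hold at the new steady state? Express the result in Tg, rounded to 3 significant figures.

Rate constant k = F/M = 595.9 / 4993 = 0.1193 yr⁻¹.
At the new steady state, source = k·M_new ⇒ M_new = 1213 / 0.1193 = 10160 Tg.
(Equivalently M_new = M × F_new/F_old = 4993 × 1213/595.9.)

10200 Tg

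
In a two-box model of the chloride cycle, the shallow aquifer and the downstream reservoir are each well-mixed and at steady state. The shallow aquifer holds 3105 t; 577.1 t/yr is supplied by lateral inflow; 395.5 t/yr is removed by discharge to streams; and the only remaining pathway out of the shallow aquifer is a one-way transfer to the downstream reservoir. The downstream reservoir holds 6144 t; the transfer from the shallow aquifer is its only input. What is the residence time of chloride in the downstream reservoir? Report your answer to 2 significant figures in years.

34 yr

Balance the shallow aquifer: ΣF_in = 577.10 t/yr.
Transfer to the downstream reservoir = ΣF_in − (395.5) = 181.60 t/yr.
At steady state the output of the downstream reservoir equals its input, 181.60 t/yr.
τ = M / F = 6144 / 181.60 = 33.83 yr.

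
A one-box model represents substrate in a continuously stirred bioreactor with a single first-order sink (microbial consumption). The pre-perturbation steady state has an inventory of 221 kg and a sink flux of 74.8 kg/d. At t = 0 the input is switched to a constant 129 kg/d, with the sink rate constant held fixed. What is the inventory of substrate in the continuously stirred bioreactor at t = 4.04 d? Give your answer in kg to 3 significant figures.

340 kg

τ = M₀/F₀ = 221/74.8 = 2.955 d; rate constant k = 1/τ.
New steady state M_∞ = F₁/k = F₁·τ = 129 × 2.955 = 381.14 kg.
M(t) = M_∞ + (M₀ − M_∞)·e^(−t/τ); t/τ = 4.04/2.955 = 1.367, so e^(−t/τ) = 0.2548.
M(t) = 381.14 − 160.1 × 0.2548 = 340.34 kg.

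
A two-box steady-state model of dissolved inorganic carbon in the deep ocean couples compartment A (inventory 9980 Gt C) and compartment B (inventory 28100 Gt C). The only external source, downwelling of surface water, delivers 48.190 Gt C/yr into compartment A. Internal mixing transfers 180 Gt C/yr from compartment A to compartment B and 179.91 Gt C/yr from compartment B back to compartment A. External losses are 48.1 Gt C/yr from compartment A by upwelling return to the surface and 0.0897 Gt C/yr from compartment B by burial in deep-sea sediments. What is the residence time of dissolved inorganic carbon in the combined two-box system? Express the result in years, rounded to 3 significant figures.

Treat the two boxes together as one reservoir: the mixing fluxes between them are internal recycling, so τ = ΣM / Σ(external losses).
M_total = 9980 + 28100 = 38080 Gt C.
ΣF_external_out = 48.1 + 0.0897 = 48.190 Gt C/yr.
τ = M_total / ΣF_ext = 38080 / 48.190 = 790.2 yr.

790 yr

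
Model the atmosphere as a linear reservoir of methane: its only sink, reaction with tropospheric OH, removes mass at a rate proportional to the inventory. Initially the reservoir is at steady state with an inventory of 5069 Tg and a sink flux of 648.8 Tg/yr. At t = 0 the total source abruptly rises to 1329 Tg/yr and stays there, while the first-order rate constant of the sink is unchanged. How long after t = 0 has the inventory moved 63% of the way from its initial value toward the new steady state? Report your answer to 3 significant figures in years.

7.77 yr

τ = M₀/F₀ = 5069/648.8 = 7.813 yr.
The remaining gap fraction is e^(−t/τ); 63% covered ⇒ e^(−t/τ) = 0.370.
t = −τ ln(0.370) = 7.813 × 0.9943 = 7.768 yr.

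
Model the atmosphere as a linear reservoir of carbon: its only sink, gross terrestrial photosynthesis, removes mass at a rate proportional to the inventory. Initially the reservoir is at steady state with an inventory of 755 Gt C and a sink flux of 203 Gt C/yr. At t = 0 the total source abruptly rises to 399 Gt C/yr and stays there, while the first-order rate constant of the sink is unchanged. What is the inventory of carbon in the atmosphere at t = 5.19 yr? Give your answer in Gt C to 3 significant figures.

τ = M₀/F₀ = 755/203 = 3.719 yr; rate constant k = 1/τ.
New steady state M_∞ = F₁/k = F₁·τ = 399 × 3.719 = 1484.0 Gt C.
M(t) = M_∞ + (M₀ − M_∞)·e^(−t/τ); t/τ = 5.19/3.719 = 1.395, so e^(−t/τ) = 0.2477.
M(t) = 1484.0 − 729.0 × 0.2477 = 1303.4 Gt C.

1300 Gt C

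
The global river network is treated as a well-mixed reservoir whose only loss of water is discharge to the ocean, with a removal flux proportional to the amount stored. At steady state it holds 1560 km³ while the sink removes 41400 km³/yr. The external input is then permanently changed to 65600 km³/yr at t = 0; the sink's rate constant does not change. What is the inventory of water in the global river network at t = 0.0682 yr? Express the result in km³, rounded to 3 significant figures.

Residence time τ = M₀/F₀ = 0.03768 yr. The eventual steady state is M_∞ = M₀·(F₁/F₀) = 1560 × 65600/41400 = 2471.9 km³.
The anomaly ΔM(t) = M(t) − M_∞ decays as ΔM₀·e^(−t/τ) with ΔM₀ = 1560 − 2471.9 = −911.9 km³.
At t = 0.0682 yr, e^(−t/τ) = e^(−1.810) = 0.1637, so ΔM = −149.2 km³ and M = 2471.9 − 149.2 = 2322.6 km³.

2320 km³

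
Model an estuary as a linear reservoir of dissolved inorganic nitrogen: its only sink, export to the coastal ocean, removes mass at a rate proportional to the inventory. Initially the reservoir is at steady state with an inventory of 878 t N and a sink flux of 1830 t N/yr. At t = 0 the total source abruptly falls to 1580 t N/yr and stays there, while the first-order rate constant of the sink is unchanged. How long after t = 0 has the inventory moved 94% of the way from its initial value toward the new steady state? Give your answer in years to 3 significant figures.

1.35 yr

τ = M₀/F₀ = 878/1830 = 0.4798 yr.
The remaining gap fraction is e^(−t/τ); 94% covered ⇒ e^(−t/τ) = 0.0600.
t = −τ ln(0.0600) = 0.4798 × 2.813 = 1.350 yr.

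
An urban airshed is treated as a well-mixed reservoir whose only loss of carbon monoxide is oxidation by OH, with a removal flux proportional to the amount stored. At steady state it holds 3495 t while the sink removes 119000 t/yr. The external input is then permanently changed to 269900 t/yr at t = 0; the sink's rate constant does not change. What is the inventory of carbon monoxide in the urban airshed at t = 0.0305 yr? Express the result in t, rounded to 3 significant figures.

6360 t

τ = M₀/F₀ = 3495/119000 = 0.02937 yr; rate constant k = 1/τ.
New steady state M_∞ = F₁/k = F₁·τ = 269900 × 0.02937 = 7926.9 t.
M(t) = M_∞ + (M₀ − M_∞)·e^(−t/τ); t/τ = 0.0305/0.02937 = 1.038, so e^(−t/τ) = 0.3540.
M(t) = 7926.9 − 4432 × 0.3540 = 6358.0 t.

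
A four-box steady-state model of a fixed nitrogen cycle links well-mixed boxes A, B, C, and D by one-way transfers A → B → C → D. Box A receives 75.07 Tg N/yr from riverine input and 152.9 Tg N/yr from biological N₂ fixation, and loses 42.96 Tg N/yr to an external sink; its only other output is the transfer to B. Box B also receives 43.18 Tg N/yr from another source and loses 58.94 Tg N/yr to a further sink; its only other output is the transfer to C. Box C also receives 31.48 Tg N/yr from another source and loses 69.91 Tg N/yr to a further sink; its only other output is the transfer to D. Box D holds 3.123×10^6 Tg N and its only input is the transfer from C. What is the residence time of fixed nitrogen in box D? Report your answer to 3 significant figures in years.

Box A: F(A→B) = (75.07 + 152.9) − 42.96 = 185.01 Tg N/yr.
Box B: F(B→C) = (185.01 + 43.18) − 58.94 = 169.25 Tg N/yr.
Box C: F(C→D) = (169.25 + 31.48) − 69.91 = 130.82 Tg N/yr.
Box D throughput = its input = 130.82 Tg N/yr; τ = 3.123×10^6 / 130.82 = 23870 yr.

23900 yr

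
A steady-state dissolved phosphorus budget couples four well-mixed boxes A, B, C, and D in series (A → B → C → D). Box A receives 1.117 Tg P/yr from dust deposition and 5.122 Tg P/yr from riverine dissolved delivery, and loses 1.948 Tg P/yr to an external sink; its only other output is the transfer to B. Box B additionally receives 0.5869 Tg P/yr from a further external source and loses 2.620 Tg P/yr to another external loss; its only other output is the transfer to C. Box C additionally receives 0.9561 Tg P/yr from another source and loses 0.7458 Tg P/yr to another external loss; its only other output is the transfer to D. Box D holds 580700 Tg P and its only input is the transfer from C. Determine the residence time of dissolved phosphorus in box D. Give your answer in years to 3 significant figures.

235000 yr

Box A: F(A→B) = (1.117 + 5.122) − 1.948 = 4.2910 Tg P/yr.
Box B: F(B→C) = (4.2910 + 0.5869) − 2.620 = 2.2579 Tg P/yr.
Box C: F(C→D) = (2.2579 + 0.9561) − 0.7458 = 2.4682 Tg P/yr.
Box D throughput = its input = 2.4682 Tg P/yr; τ = 580700 / 2.4682 = 235300 yr.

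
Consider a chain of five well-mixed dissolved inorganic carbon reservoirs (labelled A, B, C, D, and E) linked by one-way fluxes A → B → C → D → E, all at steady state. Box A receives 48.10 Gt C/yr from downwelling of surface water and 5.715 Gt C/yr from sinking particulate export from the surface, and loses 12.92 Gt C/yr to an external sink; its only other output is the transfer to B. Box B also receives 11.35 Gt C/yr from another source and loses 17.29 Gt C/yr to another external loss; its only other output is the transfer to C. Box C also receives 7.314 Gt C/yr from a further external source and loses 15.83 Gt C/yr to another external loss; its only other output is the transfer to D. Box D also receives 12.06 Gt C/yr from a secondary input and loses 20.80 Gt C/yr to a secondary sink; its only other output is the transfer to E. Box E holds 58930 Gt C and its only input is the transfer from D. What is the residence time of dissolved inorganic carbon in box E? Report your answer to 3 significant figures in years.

Box A: F(A→B) = (48.10 + 5.715) − 12.92 = 40.895 Gt C/yr.
Box B: F(B→C) = (40.895 + 11.35) − 17.29 = 34.955 Gt C/yr.
Box C: F(C→D) = (34.955 + 7.314) − 15.83 = 26.439 Gt C/yr.
Box D: F(D→E) = (26.439 + 12.06) − 20.80 = 17.699 Gt C/yr.
Box E throughput = its input = 17.699 Gt C/yr; τ = 58930 / 17.699 = 3330 yr.

3330 yr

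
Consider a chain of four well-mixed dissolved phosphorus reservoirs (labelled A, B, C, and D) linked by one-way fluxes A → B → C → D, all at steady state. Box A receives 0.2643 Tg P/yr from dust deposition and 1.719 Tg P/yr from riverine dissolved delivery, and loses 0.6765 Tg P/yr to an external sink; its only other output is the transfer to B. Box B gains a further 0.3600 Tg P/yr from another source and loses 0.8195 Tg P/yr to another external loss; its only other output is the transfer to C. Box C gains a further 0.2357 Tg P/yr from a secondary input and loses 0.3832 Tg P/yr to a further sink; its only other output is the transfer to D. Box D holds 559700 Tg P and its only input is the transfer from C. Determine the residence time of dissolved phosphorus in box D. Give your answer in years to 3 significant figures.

Box A: F(A→B) = (0.2643 + 1.719) − 0.6765 = 1.3068 Tg P/yr.
Box B: F(B→C) = (1.3068 + 0.3600) − 0.8195 = 0.84730 Tg P/yr.
Box C: F(C→D) = (0.84730 + 0.2357) − 0.3832 = 0.69980 Tg P/yr.
Box D throughput = its input = 0.69980 Tg P/yr; τ = 559700 / 0.69980 = 799800 yr.

800000 yr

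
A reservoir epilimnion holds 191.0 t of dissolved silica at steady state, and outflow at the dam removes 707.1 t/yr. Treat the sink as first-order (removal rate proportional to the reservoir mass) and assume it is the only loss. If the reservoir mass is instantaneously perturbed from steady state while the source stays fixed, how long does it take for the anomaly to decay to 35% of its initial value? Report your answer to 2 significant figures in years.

0.28 yr

For a linear reservoir the anomaly decays as exp(−t/τ) with τ = M/F = 191.0/707.1 = 0.2701 yr.
exp(−t/τ) = 0.35 ⇒ t = −τ ln(0.35) = 0.2701 × 1.050 = 0.2836 yr.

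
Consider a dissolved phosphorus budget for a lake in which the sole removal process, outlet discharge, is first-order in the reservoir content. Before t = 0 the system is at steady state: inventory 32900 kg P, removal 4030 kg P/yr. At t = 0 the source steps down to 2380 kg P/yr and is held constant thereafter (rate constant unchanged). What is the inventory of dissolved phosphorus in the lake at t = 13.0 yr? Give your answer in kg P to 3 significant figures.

22200 kg P

τ = M₀/F₀ = 32900/4030 = 8.164 yr; rate constant k = 1/τ.
New steady state M_∞ = F₁/k = F₁·τ = 2380 × 8.164 = 19430 kg P.
M(t) = M_∞ + (M₀ − M_∞)·e^(−t/τ); t/τ = 13.0/8.164 = 1.592, so e^(−t/τ) = 0.2034.
M(t) = 19430 + 13470 × 0.2034 = 22170 kg P.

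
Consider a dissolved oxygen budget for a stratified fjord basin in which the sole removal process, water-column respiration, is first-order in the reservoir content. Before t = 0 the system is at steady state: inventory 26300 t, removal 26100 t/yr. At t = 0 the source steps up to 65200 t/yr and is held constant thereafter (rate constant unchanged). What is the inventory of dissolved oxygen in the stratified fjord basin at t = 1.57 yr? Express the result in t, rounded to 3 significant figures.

The sink rate constant is k = F₀/M₀ = 26100/26300 = 0.9924 yr⁻¹.
Solving dM/dt = F₁ − kM with M(0) = M₀ gives M(t) = F₁/k + (M₀ − F₁/k)·e^(−kt).
F₁/k = 65200/0.9924 = 65700 t; kt = 0.9924 × 1.57 = 1.558, e^(−kt) = 0.2105.
M(1.57) = 65700 + (26300 − 65700) × 0.2105 = 65700 − 8295 = 57404 t.

57400 t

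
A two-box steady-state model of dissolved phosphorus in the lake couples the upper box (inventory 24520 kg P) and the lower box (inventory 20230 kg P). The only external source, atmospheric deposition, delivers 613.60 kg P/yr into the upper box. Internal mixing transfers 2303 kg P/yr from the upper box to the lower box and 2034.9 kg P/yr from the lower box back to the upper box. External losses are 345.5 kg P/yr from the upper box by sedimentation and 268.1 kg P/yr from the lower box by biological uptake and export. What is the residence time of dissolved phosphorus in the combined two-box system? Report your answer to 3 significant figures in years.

72.9 yr

Residence time in the combined system uses the total inventory and the total *external* removal — internal exchanges between the two boxes cancel.
M_total = 24520 + 20230 = 44750 kg P.
ΣF_external_out = 345.5 + 268.1 = 613.60 kg P/yr.
τ = M_total / ΣF_ext = 44750 / 613.60 = 72.93 yr.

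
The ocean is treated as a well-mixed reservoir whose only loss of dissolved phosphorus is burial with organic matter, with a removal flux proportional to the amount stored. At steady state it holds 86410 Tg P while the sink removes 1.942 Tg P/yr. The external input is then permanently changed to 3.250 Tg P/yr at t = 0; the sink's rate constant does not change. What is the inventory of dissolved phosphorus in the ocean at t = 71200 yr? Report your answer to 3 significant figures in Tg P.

133000 Tg P

Residence time τ = M₀/F₀ = 44500 yr. The eventual steady state is M_∞ = M₀·(F₁/F₀) = 86410 × 3.250/1.942 = 144610 Tg P.
The anomaly ΔM(t) = M(t) − M_∞ decays as ΔM₀·e^(−t/τ) with ΔM₀ = 86410 − 144610 = −58200 Tg P.
At t = 71200 yr, e^(−t/τ) = e^(−1.600) = 0.2019, so ΔM = −11750 Tg P and M = 144610 − 11750 = 132860 Tg P.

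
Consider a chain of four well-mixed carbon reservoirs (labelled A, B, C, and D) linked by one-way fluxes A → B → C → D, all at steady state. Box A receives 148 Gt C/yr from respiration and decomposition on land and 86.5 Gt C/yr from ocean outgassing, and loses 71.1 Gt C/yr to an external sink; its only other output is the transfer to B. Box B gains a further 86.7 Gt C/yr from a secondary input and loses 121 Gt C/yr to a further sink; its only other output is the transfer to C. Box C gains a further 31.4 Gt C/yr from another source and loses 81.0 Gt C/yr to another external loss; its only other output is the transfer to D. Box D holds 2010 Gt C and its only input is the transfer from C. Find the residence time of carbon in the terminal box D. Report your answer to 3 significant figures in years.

25.3 yr

Box A: F(A→B) = (148 + 86.5) − 71.1 = 163.40 Gt C/yr.
Box B: F(B→C) = (163.40 + 86.7) − 121 = 129.10 Gt C/yr.
Box C: F(C→D) = (129.10 + 31.4) − 81.0 = 79.500 Gt C/yr.
Box D throughput = its input = 79.500 Gt C/yr; τ = 2010 / 79.500 = 25.28 yr.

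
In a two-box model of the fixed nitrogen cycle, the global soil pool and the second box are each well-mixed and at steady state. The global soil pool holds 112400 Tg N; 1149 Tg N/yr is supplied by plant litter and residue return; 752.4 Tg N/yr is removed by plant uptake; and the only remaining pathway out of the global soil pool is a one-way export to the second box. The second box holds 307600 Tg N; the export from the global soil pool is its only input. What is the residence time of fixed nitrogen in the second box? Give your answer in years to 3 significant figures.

Balance the global soil pool: ΣF_in = 1149.0 Tg N/yr.
Export to the second box = ΣF_in − (752.4) = 396.60 Tg N/yr.
At steady state the output of the second box equals its input, 396.60 Tg N/yr.
τ = M / F = 307600 / 396.60 = 775.6 yr.

776 yr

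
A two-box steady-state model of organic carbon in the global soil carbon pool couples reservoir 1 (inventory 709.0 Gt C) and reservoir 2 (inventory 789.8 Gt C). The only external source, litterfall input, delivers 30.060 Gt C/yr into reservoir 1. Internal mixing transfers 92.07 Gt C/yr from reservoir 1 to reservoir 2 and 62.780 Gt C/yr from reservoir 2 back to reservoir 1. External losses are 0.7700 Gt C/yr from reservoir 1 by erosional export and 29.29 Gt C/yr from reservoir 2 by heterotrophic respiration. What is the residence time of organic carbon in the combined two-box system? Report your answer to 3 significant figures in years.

For the system as a whole, the A↔B exchange is internal and contributes nothing to the throughput; only the external sinks remove mass.
M_total = 709.0 + 789.8 = 1498.8 Gt C.
ΣF_external_out = 0.7700 + 29.29 = 30.060 Gt C/yr.
τ = M_total / ΣF_ext = 1498.8 / 30.060 = 49.86 yr.

49.9 yr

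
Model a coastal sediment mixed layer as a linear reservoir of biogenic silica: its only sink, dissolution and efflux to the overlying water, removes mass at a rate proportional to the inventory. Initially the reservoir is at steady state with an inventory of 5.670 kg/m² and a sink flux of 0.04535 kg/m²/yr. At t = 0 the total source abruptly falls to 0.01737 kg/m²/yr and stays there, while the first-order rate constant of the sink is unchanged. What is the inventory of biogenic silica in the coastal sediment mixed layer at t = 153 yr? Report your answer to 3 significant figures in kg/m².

3.20 kg/m²

Residence time τ = M₀/F₀ = 125.0 yr. The eventual steady state is M_∞ = M₀·(F₁/F₀) = 5.670 × 0.01737/0.04535 = 2.1717 kg/m².
The anomaly ΔM(t) = M(t) − M_∞ decays as ΔM₀·e^(−t/τ) with ΔM₀ = 5.670 − 2.1717 = 3.498 kg/m².
At t = 153 yr, e^(−t/τ) = e^(−1.224) = 0.2941, so ΔM = 1.029 kg/m² and M = 2.1717 + 1.029 = 3.2007 kg/m².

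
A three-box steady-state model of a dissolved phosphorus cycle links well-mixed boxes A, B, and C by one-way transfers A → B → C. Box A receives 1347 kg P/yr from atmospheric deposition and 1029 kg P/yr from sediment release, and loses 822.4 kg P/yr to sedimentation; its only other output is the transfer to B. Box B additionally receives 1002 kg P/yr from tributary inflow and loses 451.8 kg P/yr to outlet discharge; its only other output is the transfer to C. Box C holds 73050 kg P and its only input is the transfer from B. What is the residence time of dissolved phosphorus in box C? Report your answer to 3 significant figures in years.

34.7 yr

Box A: F(A→B) = (1347 + 1029) − 822.4 = 1553.6 kg P/yr.
Box B: F(B→C) = (1553.6 + 1002) − 451.8 = 2103.8 kg P/yr.
Box C throughput = its input = 2103.8 kg P/yr; τ = 73050 / 2103.8 = 34.72 yr.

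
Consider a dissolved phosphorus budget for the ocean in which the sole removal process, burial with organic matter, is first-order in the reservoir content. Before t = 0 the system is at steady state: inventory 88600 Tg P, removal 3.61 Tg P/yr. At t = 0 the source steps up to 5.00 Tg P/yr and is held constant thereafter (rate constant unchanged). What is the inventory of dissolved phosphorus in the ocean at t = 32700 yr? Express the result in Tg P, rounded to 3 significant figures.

114000 Tg P

The sink rate constant is k = F₀/M₀ = 3.61/88600 = 4.074×10^-5 yr⁻¹.
Solving dM/dt = F₁ − kM with M(0) = M₀ gives M(t) = F₁/k + (M₀ − F₁/k)·e^(−kt).
F₁/k = 5.00/4.074×10^-5 = 122710 Tg P; kt = 4.074×10^-5 × 32700 = 1.332, e^(−kt) = 0.2639.
M(32700) = 122710 + (88600 − 122710) × 0.2639 = 122710 − 9001 = 113710 Tg P.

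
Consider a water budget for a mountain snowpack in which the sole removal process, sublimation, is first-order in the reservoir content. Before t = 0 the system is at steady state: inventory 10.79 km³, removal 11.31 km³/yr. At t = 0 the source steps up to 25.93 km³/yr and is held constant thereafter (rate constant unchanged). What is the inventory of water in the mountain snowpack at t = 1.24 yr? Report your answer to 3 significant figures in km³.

τ = M₀/F₀ = 10.79/11.31 = 0.9540 yr; rate constant k = 1/τ.
New steady state M_∞ = F₁/k = F₁·τ = 25.93 × 0.9540 = 24.738 km³.
M(t) = M_∞ + (M₀ − M_∞)·e^(−t/τ); t/τ = 1.24/0.9540 = 1.300, so e^(−t/τ) = 0.2726.
M(t) = 24.738 − 13.95 × 0.2726 = 20.936 km³.

20.9 km³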